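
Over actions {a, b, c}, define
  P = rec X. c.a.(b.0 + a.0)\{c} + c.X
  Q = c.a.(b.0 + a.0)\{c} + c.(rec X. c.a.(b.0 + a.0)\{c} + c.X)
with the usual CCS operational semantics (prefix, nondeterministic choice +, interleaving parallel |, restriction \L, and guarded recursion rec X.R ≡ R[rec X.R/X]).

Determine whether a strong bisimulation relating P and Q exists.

YES

LTS(P): 4 reachable states
  u0 = rec X. c.a.(b.0 + a.0)\{c} + c.X has moves -c-> u0, -c-> u1
  u1 = a.(b.0 + a.0)\{c} has moves -a-> u2
  u2 = (b.0 + a.0)\{c} has moves -a-> u3, -b-> u3
  u3 = 0\{c} has moves ·
LTS(Q): 5 reachable states
  v0 = c.a.(b.0 + a.0)\{c} + c.(rec X. c.a.(b.0 + a.0)\{c} + c.X) has moves -c-> v1, -c-> v2
  v1 = a.(b.0 + a.0)\{c} has moves -a-> v3
  v2 = rec X. c.a.(b.0 + a.0)\{c} + c.X has moves -c-> v1, -c-> v2
  v3 = (b.0 + a.0)\{c} has moves -a-> v4, -b-> v4
  v4 = 0\{c} has moves ·
Bisimilarity quotient blocks:
  B0 = {u0, v0, v2}
  B1 = {u1, v1}
  B2 = {u2, v3}
  B3 = {u3, v4}
u0 ∈ B0, v0 ∈ B0 → same block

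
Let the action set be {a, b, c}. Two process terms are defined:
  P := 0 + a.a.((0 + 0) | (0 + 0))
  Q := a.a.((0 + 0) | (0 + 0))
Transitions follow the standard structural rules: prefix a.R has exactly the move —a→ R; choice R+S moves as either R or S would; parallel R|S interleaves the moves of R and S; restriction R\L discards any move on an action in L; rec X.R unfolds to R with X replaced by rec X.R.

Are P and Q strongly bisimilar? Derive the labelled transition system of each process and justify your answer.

bisimilar

LTS(P): 3 reachable states
  u0 = 0 + a.a.((0 + 0) | (0 + 0)) ⊢ -a-> u1
  u1 = a.((0 + 0) | (0 + 0)) ⊢ -a-> u2
  u2 = (0 + 0) | (0 + 0) ⊢ stopped
LTS(Q): 3 reachable states
  v0 = a.a.((0 + 0) | (0 + 0)) ⊢ -a-> v1
  v1 = a.((0 + 0) | (0 + 0)) ⊢ -a-> v2
  v2 = (0 + 0) | (0 + 0) ⊢ stopped
Coarsest stable partition (strong bisimilarity classes):
  B0 = {u0, v0}
  B1 = {u1, v1}
  B2 = {u2, v2}
u0 ∈ B0, v0 ∈ B0 → same block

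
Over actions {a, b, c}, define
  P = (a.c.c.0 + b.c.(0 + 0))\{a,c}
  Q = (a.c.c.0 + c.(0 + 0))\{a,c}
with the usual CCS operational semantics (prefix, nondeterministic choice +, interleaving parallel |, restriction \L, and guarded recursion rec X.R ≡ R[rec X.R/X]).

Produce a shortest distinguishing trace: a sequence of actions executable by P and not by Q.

LTS(P): 2 reachable states
  m0 = (a.c.c.0 + b.c.(0 + 0))\{a,c} :: —b→ m1
  m1 = (c.(0 + 0))\{a,c} :: ·
LTS(Q): 1 reachable states
  n0 = (a.c.c.0 + c.(0 + 0))\{a,c} :: ·
Run σ = ⟨b⟩ on P: start {m0}
  after b @ step 1: {m1}
  ✓ P
Run σ = ⟨b⟩ on Q: start {n0}
  after b @ step 1: ∅  — Q cannot continue

b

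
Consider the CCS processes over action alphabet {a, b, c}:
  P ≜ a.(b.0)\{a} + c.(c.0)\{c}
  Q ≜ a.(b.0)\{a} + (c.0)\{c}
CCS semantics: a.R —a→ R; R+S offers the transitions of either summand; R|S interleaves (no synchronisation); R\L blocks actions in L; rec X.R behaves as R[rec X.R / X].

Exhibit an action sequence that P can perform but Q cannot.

P's transition system — 4 states:
  u0 = a.(b.0)\{a} + c.(c.0)\{c} → -a-> u1, -c-> u2
  u1 = (b.0)\{a} → -b-> u3
  u2 = (c.0)\{c} → (no moves)
  u3 = 0\{a} → (no moves)
Q's transition system — 3 states:
  v0 = a.(b.0)\{a} + (c.0)\{c} → -a-> v1
  v1 = (b.0)\{a} → -b-> v2
  v2 = 0\{a} → (no moves)
Executing c from P (initial set {u0}):
  after c @ step 1: {u2}
  ✓ P
Executing c from Q (initial set {v0}):
  after c @ step 1: ∅ (Q stuck)

c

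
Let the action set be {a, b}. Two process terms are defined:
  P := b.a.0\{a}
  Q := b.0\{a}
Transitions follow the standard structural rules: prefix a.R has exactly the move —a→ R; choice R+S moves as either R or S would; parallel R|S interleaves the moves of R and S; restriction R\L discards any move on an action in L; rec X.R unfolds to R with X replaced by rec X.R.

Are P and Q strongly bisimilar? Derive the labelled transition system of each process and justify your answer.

P ≁ Q

LTS(P): 3 reachable states
  p0 = b.a.0\{a} has moves --b--▸ p1
  p1 = a.0\{a} has moves --a--▸ p2
  p2 = 0\{a} has moves ·
LTS(Q): 2 reachable states
  q0 = b.0\{a} has moves --b--▸ q1
  q1 = 0\{a} has moves ·
Partition-refinement fixed point:
  B0 = {p0}
  B1 = {p1}
  B2 = {p2, q1}
  B3 = {q0}
p0 ∈ B0, q0 ∈ B3 → different blocks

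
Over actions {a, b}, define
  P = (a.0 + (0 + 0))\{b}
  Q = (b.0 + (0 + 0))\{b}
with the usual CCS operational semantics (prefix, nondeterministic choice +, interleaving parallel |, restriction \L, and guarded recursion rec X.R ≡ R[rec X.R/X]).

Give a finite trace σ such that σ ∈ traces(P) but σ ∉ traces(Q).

a

P's transition system — 2 states:
  p0 = (a.0 + (0 + 0))\{b} has moves —a→ p1
  p1 = 0\{b} has moves stopped
Q's transition system — 1 states:
  q0 = (b.0 + (0 + 0))\{b} has moves stopped
Trace ⟨a⟩ through P, begin at {p0}:
  step 1 (a): {p1}
  — P admits the full trace.
Trace ⟨a⟩ through Q, begin at {q0}:
  step 1 (a): no successor for Q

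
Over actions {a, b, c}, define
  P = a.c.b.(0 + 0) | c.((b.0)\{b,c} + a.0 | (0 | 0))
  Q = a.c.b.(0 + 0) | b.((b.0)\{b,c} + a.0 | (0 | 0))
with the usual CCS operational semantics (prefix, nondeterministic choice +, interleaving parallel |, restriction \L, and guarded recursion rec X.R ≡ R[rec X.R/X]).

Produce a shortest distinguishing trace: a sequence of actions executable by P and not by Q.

c

Reachable graph of P (12 states):
  s0 = a.c.b.(0 + 0) | c.((b.0)\{b,c} + a.0 | (0 | 0)) has moves -a-> s1, -c-> s2
  s1 = c.b.(0 + 0) | c.((b.0)\{b,c} + a.0 | (0 | 0)) has moves -c-> s3, -c-> s4
  s2 = a.c.b.(0 + 0) | ((b.0)\{b,c} + a.0 | (0 | 0)) has moves -a-> s4, -a-> s5
  s3 = b.(0 + 0) | c.((b.0)\{b,c} + a.0 | (0 | 0)) has moves -b-> s6, -c-> s7
  s4 = c.b.(0 + 0) | ((b.0)\{b,c} + a.0 | (0 | 0)) has moves -a-> s8, -c-> s7
  s5 = a.c.b.(0 + 0) | (0 | (0 | 0)) has moves -a-> s8
  s6 = (0 + 0) | c.((b.0)\{b,c} + a.0 | (0 | 0)) has moves -c-> s9
  s7 = b.(0 + 0) | ((b.0)\{b,c} + a.0 | (0 | 0)) has moves -a-> s10, -b-> s9
  s8 = c.b.(0 + 0) | (0 | (0 | 0)) has moves -c-> s10
  s9 = (0 + 0) | ((b.0)\{b,c} + a.0 | (0 | 0)) has moves -a-> s11
  s10 = b.(0 + 0) | (0 | (0 | 0)) has moves -b-> s11
  s11 = (0 + 0) | (0 | (0 | 0)) has moves stopped
Reachable graph of Q (12 states):
  t0 = a.c.b.(0 + 0) | b.((b.0)\{b,c} + a.0 | (0 | 0)) has moves -a-> t1, -b-> t2
  t1 = c.b.(0 + 0) | b.((b.0)\{b,c} + a.0 | (0 | 0)) has moves -b-> t3, -c-> t4
  t2 = a.c.b.(0 + 0) | ((b.0)\{b,c} + a.0 | (0 | 0)) has moves -a-> t3, -a-> t5
  t3 = c.b.(0 + 0) | ((b.0)\{b,c} + a.0 | (0 | 0)) has moves -a-> t6, -c-> t7
  t4 = b.(0 + 0) | b.((b.0)\{b,c} + a.0 | (0 | 0)) has moves -b-> t7, -b-> t8
  t5 = a.c.b.(0 + 0) | (0 | (0 | 0)) has moves -a-> t6
  t6 = c.b.(0 + 0) | (0 | (0 | 0)) has moves -c-> t9
  t7 = b.(0 + 0) | ((b.0)\{b,c} + a.0 | (0 | 0)) has moves -a-> t9, -b-> t10
  t8 = (0 + 0) | b.((b.0)\{b,c} + a.0 | (0 | 0)) has moves -b-> t10
  t9 = b.(0 + 0) | (0 | (0 | 0)) has moves -b-> t11
  t10 = (0 + 0) | ((b.0)\{b,c} + a.0 | (0 | 0)) has moves -a-> t11
  t11 = (0 + 0) | (0 | (0 | 0)) has moves stopped
Executing c from P (initial set {s0}):
  after c @ step 1: {s2}
  ✓ P
Executing c from Q (initial set {t0}):
  after c @ step 1: ∅ (Q stuck)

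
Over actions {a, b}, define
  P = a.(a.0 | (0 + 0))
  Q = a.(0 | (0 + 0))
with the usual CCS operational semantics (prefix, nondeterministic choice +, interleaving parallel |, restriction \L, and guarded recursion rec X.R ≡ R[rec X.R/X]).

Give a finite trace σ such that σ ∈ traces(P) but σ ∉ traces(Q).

Reachable graph of P (3 states):
  s0 = a.(a.0 | (0 + 0)) :: —a→ s1
  s1 = a.0 | (0 + 0) :: —a→ s2
  s2 = 0 | (0 + 0) :: ·
Reachable graph of Q (2 states):
  t0 = a.(0 | (0 + 0)) :: —a→ t1
  t1 = 0 | (0 + 0) :: ·
Run σ = ⟨aa⟩ on P: start {s0}
  after a @ step 1: {s1}
  after a @ step 2: {s2}
  P completes σ.
Run σ = ⟨aa⟩ on Q: start {t0}
  after a @ step 1: {t1}
  after a @ step 2: no successor for Q

aa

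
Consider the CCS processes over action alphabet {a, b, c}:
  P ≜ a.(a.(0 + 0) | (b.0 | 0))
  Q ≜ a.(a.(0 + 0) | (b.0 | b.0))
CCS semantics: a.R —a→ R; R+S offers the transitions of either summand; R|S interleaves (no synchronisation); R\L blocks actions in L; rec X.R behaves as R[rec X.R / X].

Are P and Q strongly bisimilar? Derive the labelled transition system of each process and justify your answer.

NO

Reachable graph of P (5 states):
  m0 = a.(a.(0 + 0) | (b.0 | 0)) → --a--▸ m1
  m1 = a.(0 + 0) | (b.0 | 0) → --a--▸ m2, --b--▸ m3
  m2 = (0 + 0) | (b.0 | 0) → --b--▸ m4
  m3 = a.(0 + 0) | (0 | 0) → --a--▸ m4
  m4 = (0 + 0) | (0 | 0) → (no moves)
Reachable graph of Q (9 states):
  n0 = a.(a.(0 + 0) | (b.0 | b.0)) → --a--▸ n1
  n1 = a.(0 + 0) | (b.0 | b.0) → --a--▸ n2, --b--▸ n3, --b--▸ n4
  n2 = (0 + 0) | (b.0 | b.0) → --b--▸ n5, --b--▸ n6
  n3 = a.(0 + 0) | (0 | b.0) → --a--▸ n5, --b--▸ n7
  n4 = a.(0 + 0) | (b.0 | 0) → --a--▸ n6, --b--▸ n7
  n5 = (0 + 0) | (0 | b.0) → --b--▸ n8
  n6 = (0 + 0) | (b.0 | 0) → --b--▸ n8
  n7 = a.(0 + 0) | (0 | 0) → --a--▸ n8
  n8 = (0 + 0) | (0 | 0) → (no moves)
Bisimilarity quotient blocks:
  B0 = {m0}
  B1 = {m1, n3, n4}
  B2 = {m3, n7}
  B3 = {m4, n8}
  B4 = {m2, n5, n6}
  B5 = {n0}
  B6 = {n1}
  B7 = {n2}
m0 ∈ B0, n0 ∈ B5 → different blocks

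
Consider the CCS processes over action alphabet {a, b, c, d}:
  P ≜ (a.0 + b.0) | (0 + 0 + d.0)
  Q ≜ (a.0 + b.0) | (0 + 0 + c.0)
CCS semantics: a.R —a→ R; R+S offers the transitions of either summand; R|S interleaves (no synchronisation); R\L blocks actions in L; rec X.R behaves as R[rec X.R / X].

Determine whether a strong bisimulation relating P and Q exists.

NO

P's transition system — 4 states:
  s0 = (a.0 + b.0) | (0 + 0 + d.0) | =a=> s1, =b=> s1, =d=> s2
  s1 = 0 | (0 + 0 + d.0) | =d=> s3
  s2 = (a.0 + b.0) | 0 | =a=> s3, =b=> s3
  s3 = 0 | 0 | stopped
Q's transition system — 4 states:
  t0 = (a.0 + b.0) | (0 + 0 + c.0) | =a=> t1, =b=> t1, =c=> t2
  t1 = 0 | (0 + 0 + c.0) | =c=> t3
  t2 = (a.0 + b.0) | 0 | =a=> t3, =b=> t3
  t3 = 0 | 0 | stopped
Partition-refinement fixed point:
  B0 = {s0}
  B1 = {s2, t2}
  B2 = {s3, t3}
  B3 = {s1}
  B4 = {t0}
  B5 = {t1}
s0 ∈ B0, t0 ∈ B4 → different blocks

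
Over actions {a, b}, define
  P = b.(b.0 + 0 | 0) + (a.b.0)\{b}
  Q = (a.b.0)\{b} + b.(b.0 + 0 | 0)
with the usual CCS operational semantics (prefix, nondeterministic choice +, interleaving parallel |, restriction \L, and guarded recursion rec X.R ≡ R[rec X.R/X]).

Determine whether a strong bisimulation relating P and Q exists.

P's transition system — 4 states:
  s0 = b.(b.0 + 0 | 0) + (a.b.0)\{b} has moves —a→ s1, —b→ s2
  s1 = (b.0)\{b} has moves ·
  s2 = b.0 + 0 | 0 has moves —b→ s3
  s3 = 0 has moves ·
Q's transition system — 4 states:
  t0 = (a.b.0)\{b} + b.(b.0 + 0 | 0) has moves —a→ t1, —b→ t2
  t1 = (b.0)\{b} has moves ·
  t2 = b.0 + 0 | 0 has moves —b→ t3
  t3 = 0 has moves ·
Partition-refinement fixed point:
  B0 = {s0, t0}
  B1 = {s1, s3, t1, t3}
  B2 = {s2, t2}
s0 ∈ B0, t0 ∈ B0 → same block

P ~ Q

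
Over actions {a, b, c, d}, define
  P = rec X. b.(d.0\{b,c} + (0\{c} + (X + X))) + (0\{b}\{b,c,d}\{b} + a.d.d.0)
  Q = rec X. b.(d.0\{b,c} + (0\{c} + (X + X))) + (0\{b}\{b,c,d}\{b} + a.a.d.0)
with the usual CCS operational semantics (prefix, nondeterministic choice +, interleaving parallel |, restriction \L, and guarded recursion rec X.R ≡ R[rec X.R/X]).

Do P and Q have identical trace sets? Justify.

trace-distinct — witness ⟨ad⟩

P's transition system — 6 states:
  s0 = rec X. b.(d.0\{b,c} + (0\{c} + (X + X))) + (0\{b}\{b,c,d}\{b} + a.d.d.0) :: —a→ s1, —b→ s2
  s1 = d.d.0 :: —d→ s3
  s2 = d.0\{b,c} + (0\{c} + ((rec X. b.(d.0\{b,c} + (0\{c} + (X + X))) + (0\{b}\{b,c,d}\{b} + a.d.d.0)) + (rec X. b.(d.0\{b,c} + (0\{c} + (X + X))) + (0\{b}\{b,c,d}\{b} + a.d.d.0)))) :: —a→ s1, —b→ s2, —d→ s4
  s3 = d.0 :: —d→ s5
  s4 = 0\{b,c} :: stopped
  s5 = 0 :: stopped
Q's transition system — 6 states:
  t0 = rec X. b.(d.0\{b,c} + (0\{c} + (X + X))) + (0\{b}\{b,c,d}\{b} + a.a.d.0) :: —a→ t1, —b→ t2
  t1 = a.d.0 :: —a→ t3
  t2 = d.0\{b,c} + (0\{c} + ((rec X. b.(d.0\{b,c} + (0\{c} + (X + X))) + (0\{b}\{b,c,d}\{b} + a.a.d.0)) + (rec X. b.(d.0\{b,c} + (0\{c} + (X + X))) + (0\{b}\{b,c,d}\{b} + a.a.d.0)))) :: —a→ t1, —b→ t2, —d→ t4
  t3 = d.0 :: —d→ t5
  t4 = 0\{b,c} :: stopped
  t5 = 0 :: stopped
Trace ⟨ad⟩ through P, begin at {s0}:
  step 1 (a): {s1}
  step 2 (d): {s3}
  ✓ P
Trace ⟨ad⟩ through Q, begin at {t0}:
  step 1 (a): {t1}
  step 2 (d): ∅  — Q cannot continue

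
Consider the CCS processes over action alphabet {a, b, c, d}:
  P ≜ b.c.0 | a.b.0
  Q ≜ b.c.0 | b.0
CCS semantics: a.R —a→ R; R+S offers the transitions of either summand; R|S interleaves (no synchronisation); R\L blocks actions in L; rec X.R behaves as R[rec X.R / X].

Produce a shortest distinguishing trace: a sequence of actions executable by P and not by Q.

LTS(P): 9 reachable states
  m0 = b.c.0 | a.b.0 :: —a→ m1, —b→ m2
  m1 = b.c.0 | b.0 :: —b→ m3, —b→ m4
  m2 = c.0 | a.b.0 :: —a→ m4, —c→ m5
  m3 = b.c.0 | 0 :: —b→ m6
  m4 = c.0 | b.0 :: —b→ m6, —c→ m7
  m5 = 0 | a.b.0 :: —a→ m7
  m6 = c.0 | 0 :: —c→ m8
  m7 = 0 | b.0 :: —b→ m8
  m8 = 0 | 0 :: (no moves)
LTS(Q): 6 reachable states
  n0 = b.c.0 | b.0 :: —b→ n1, —b→ n2
  n1 = b.c.0 | 0 :: —b→ n3
  n2 = c.0 | b.0 :: —b→ n3, —c→ n4
  n3 = c.0 | 0 :: —c→ n5
  n4 = 0 | b.0 :: —b→ n5
  n5 = 0 | 0 :: (no moves)
Executing a from P (initial set {m0}):
  after a @ step 1: {m1}
  ✓ P
Executing a from Q (initial set {n0}):
  after a @ step 1: no successor for Q

a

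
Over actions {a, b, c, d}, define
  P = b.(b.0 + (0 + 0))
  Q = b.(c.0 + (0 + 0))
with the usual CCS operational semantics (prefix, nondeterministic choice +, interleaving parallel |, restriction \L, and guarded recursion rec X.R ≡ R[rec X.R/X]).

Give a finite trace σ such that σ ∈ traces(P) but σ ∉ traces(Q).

P's transition system — 3 states:
  u0 = b.(b.0 + (0 + 0)) has moves —b→ u1
  u1 = b.0 + (0 + 0) has moves —b→ u2
  u2 = 0 has moves (no moves)
Q's transition system — 3 states:
  v0 = b.(c.0 + (0 + 0)) has moves —b→ v1
  v1 = c.0 + (0 + 0) has moves —c→ v2
  v2 = 0 has moves (no moves)
Trace ⟨bb⟩ through P, begin at {u0}:
  after b @ step 1: {u1}
  after b @ step 2: {u2}
  ✓ P
Trace ⟨bb⟩ through Q, begin at {v0}:
  after b @ step 1: {v1}
  after b @ step 2: no successor for Q

bb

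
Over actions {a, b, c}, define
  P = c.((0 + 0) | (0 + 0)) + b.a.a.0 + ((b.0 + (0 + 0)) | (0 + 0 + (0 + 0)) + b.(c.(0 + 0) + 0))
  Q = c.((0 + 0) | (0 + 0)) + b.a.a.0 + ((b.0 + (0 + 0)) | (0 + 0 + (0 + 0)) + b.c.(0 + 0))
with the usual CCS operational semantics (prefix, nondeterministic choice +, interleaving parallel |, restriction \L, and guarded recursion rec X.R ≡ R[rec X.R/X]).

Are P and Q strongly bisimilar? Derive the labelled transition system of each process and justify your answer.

Reachable graph of P (8 states):
  p0 = c.((0 + 0) | (0 + 0)) + b.a.a.0 + ((b.0 + (0 + 0)) | (0 + 0 + (0 + 0)) + b.(c.(0 + 0) + 0)) has moves =b=> p1, =b=> p2, =b=> p3, =c=> p4
  p1 = 0 | (0 + 0 + (0 + 0)) has moves ∅
  p2 = a.a.0 has moves =a=> p5
  p3 = c.(0 + 0) + 0 has moves =c=> p6
  p4 = (0 + 0) | (0 + 0) has moves ∅
  p5 = a.0 has moves =a=> p7
  p6 = 0 + 0 has moves ∅
  p7 = 0 has moves ∅
Reachable graph of Q (8 states):
  q0 = c.((0 + 0) | (0 + 0)) + b.a.a.0 + ((b.0 + (0 + 0)) | (0 + 0 + (0 + 0)) + b.c.(0 + 0)) has moves =b=> q1, =b=> q2, =b=> q3, =c=> q4
  q1 = 0 | (0 + 0 + (0 + 0)) has moves ∅
  q2 = a.a.0 has moves =a=> q5
  q3 = c.(0 + 0) has moves =c=> q6
  q4 = (0 + 0) | (0 + 0) has moves ∅
  q5 = a.0 has moves =a=> q7
  q6 = 0 + 0 has moves ∅
  q7 = 0 has moves ∅
Partition-refinement fixed point:
  B0 = {p0, q0}
  B1 = {p1, p4, p6, p7, q1, q4, q6, q7}
  B2 = {p3, q3}
  B3 = {p2, q2}
  B4 = {p5, q5}
p0 ∈ B0, q0 ∈ B0 → same block

bisimilar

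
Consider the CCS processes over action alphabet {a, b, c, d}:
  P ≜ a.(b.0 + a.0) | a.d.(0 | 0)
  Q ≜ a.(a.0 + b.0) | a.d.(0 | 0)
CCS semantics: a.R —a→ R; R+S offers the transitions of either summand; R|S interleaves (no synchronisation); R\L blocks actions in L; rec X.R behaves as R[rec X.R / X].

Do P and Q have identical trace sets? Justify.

LTS(P): 9 reachable states
  u0 = a.(b.0 + a.0) | a.d.(0 | 0) :: —a→ u1, —a→ u2
  u1 = (b.0 + a.0) | a.d.(0 | 0) :: —a→ u3, —a→ u4, —b→ u4
  u2 = a.(b.0 + a.0) | d.(0 | 0) :: —a→ u3, —d→ u5
  u3 = (b.0 + a.0) | d.(0 | 0) :: —a→ u6, —b→ u6, —d→ u7
  u4 = 0 | a.d.(0 | 0) :: —a→ u6
  u5 = a.(b.0 + a.0) | (0 | 0) :: —a→ u7
  u6 = 0 | d.(0 | 0) :: —d→ u8
  u7 = (b.0 + a.0) | (0 | 0) :: —a→ u8, —b→ u8
  u8 = 0 | (0 | 0) :: ∅
LTS(Q): 9 reachable states
  v0 = a.(a.0 + b.0) | a.d.(0 | 0) :: —a→ v1, —a→ v2
  v1 = (a.0 + b.0) | a.d.(0 | 0) :: —a→ v3, —a→ v4, —b→ v4
  v2 = a.(a.0 + b.0) | d.(0 | 0) :: —a→ v3, —d→ v5
  v3 = (a.0 + b.0) | d.(0 | 0) :: —a→ v6, —b→ v6, —d→ v7
  v4 = 0 | a.d.(0 | 0) :: —a→ v6
  v5 = a.(a.0 + b.0) | (0 | 0) :: —a→ v7
  v6 = 0 | d.(0 | 0) :: —d→ v8
  v7 = (a.0 + b.0) | (0 | 0) :: —a→ v8, —b→ v8
  v8 = 0 | (0 | 0) :: ∅
Bisimilarity quotient blocks:
  B0 = {u0, v0}
  B1 = {u2, v2}
  B2 = {u3, v3}
  B3 = {u7, v7}
  B4 = {u8, v8}
  B5 = {u6, v6}
  B6 = {u5, v5}
  B7 = {u1, v1}
  B8 = {u4, v4}
u0 ∈ B0, v0 ∈ B0 → same block
Bisimilar ⇒ trace-equivalent.

traces(P) = traces(Q)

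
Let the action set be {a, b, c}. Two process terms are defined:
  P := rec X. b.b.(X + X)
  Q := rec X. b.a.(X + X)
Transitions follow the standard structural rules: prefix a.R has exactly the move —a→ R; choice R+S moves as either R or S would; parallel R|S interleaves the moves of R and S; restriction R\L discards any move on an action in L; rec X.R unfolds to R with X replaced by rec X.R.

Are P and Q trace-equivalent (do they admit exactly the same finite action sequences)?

trace-distinct — witness ⟨bb⟩

P's transition system — 3 states:
  s0 = rec X. b.b.(X + X) | =b=> s1
  s1 = b.((rec X. b.b.(X + X)) + (rec X. b.b.(X + X))) | =b=> s2
  s2 = (rec X. b.b.(X + X)) + (rec X. b.b.(X + X)) | =b=> s1
Q's transition system — 3 states:
  t0 = rec X. b.a.(X + X) | =b=> t1
  t1 = a.((rec X. b.a.(X + X)) + (rec X. b.a.(X + X))) | =a=> t2
  t2 = (rec X. b.a.(X + X)) + (rec X. b.a.(X + X)) | =b=> t1
Executing bb from P (initial set {s0}):
  [1] b ⇒ {s1}
  [2] b ⇒ {s2}
  ✓ P
Executing bb from Q (initial set {t0}):
  [1] b ⇒ {t1}
  [2] b ⇒ ∅  — Q cannot continue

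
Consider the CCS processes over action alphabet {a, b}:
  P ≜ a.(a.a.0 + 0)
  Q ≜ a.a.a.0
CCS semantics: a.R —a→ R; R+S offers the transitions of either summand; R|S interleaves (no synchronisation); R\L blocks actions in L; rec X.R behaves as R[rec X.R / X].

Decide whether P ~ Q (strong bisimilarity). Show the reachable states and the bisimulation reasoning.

P's transition system — 4 states:
  m0 = a.(a.a.0 + 0) has moves —a→ m1
  m1 = a.a.0 + 0 has moves —a→ m2
  m2 = a.0 has moves —a→ m3
  m3 = 0 has moves (no moves)
Q's transition system — 4 states:
  n0 = a.a.a.0 has moves —a→ n1
  n1 = a.a.0 has moves —a→ n2
  n2 = a.0 has moves —a→ n3
  n3 = 0 has moves (no moves)
Bisimilarity quotient blocks:
  B0 = {m0, n0}
  B1 = {m1, n1}
  B2 = {m2, n2}
  B3 = {m3, n3}
m0 ∈ B0, n0 ∈ B0 → same block

P ~ Q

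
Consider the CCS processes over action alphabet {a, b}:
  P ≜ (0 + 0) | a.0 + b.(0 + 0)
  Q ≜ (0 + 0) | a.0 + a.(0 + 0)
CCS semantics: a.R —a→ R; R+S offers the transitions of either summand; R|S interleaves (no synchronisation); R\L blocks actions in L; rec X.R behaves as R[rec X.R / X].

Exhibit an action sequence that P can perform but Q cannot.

LTS(P): 3 reachable states
  p0 = (0 + 0) | a.0 + b.(0 + 0) ⊢ —a→ p1, —b→ p2
  p1 = (0 + 0) | 0 ⊢ ∅
  p2 = 0 + 0 ⊢ ∅
LTS(Q): 3 reachable states
  q0 = (0 + 0) | a.0 + a.(0 + 0) ⊢ —a→ q1, —a→ q2
  q1 = (0 + 0) | 0 ⊢ ∅
  q2 = 0 + 0 ⊢ ∅
Trace ⟨b⟩ through P, begin at {p0}:
  step 1 (b): {p2}
  ✓ P
Trace ⟨b⟩ through Q, begin at {q0}:
  step 1 (b): ∅  — Q cannot continue

b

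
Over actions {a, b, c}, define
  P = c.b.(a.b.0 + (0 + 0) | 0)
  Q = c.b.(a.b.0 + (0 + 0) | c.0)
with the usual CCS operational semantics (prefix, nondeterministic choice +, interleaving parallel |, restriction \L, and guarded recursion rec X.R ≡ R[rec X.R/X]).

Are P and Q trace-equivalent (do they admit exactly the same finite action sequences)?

LTS(P): 5 reachable states
  m0 = c.b.(a.b.0 + (0 + 0) | 0) ⊢ =c=> m1
  m1 = b.(a.b.0 + (0 + 0) | 0) ⊢ =b=> m2
  m2 = a.b.0 + (0 + 0) | 0 ⊢ =a=> m3
  m3 = b.0 ⊢ =b=> m4
  m4 = 0 ⊢ ·
LTS(Q): 6 reachable states
  n0 = c.b.(a.b.0 + (0 + 0) | c.0) ⊢ =c=> n1
  n1 = b.(a.b.0 + (0 + 0) | c.0) ⊢ =b=> n2
  n2 = a.b.0 + (0 + 0) | c.0 ⊢ =a=> n3, =c=> n4
  n3 = b.0 ⊢ =b=> n5
  n4 = (0 + 0) | 0 ⊢ ·
  n5 = 0 ⊢ ·
Run σ = ⟨cbc⟩ on Q: start {n0}
  step 1 (c): {n1}
  step 2 (b): {n2}
  step 3 (c): {n4}
  ✓ Q
Run σ = ⟨cbc⟩ on P: start {m0}
  step 1 (c): {m1}
  step 2 (b): {m2}
  step 3 (c): ∅  — P cannot continue

trace-distinct — witness ⟨cbc⟩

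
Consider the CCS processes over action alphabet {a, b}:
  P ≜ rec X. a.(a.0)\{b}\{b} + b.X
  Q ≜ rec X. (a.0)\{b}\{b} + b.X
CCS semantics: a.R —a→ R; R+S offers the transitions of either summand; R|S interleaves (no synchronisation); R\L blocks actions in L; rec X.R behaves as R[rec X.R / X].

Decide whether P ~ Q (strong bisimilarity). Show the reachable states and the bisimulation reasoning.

NO

Reachable graph of P (3 states):
  m0 = rec X. a.(a.0)\{b}\{b} + b.X :: -a-> m1, -b-> m0
  m1 = (a.0)\{b}\{b} :: -a-> m2
  m2 = 0\{b}\{b} :: deadlocked
Reachable graph of Q (2 states):
  n0 = rec X. (a.0)\{b}\{b} + b.X :: -a-> n1, -b-> n0
  n1 = 0\{b}\{b} :: deadlocked
Partition-refinement fixed point:
  B0 = {m0}
  B1 = {m1}
  B2 = {m2, n1}
  B3 = {n0}
m0 ∈ B0, n0 ∈ B3 → different blocks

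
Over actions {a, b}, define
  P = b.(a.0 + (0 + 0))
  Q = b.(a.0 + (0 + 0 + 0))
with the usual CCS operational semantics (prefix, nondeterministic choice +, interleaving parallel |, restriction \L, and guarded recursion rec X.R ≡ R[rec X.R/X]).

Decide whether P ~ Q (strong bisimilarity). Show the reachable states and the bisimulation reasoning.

Reachable graph of P (3 states):
  p0 = b.(a.0 + (0 + 0)) has moves -b-> p1
  p1 = a.0 + (0 + 0) has moves -a-> p2
  p2 = 0 has moves deadlocked
Reachable graph of Q (3 states):
  q0 = b.(a.0 + (0 + 0 + 0)) has moves -b-> q1
  q1 = a.0 + (0 + 0 + 0) has moves -a-> q2
  q2 = 0 has moves deadlocked
Partition-refinement fixed point:
  B0 = {p0, q0}
  B1 = {p1, q1}
  B2 = {p2, q2}
p0 ∈ B0, q0 ∈ B0 → same block

P ~ Q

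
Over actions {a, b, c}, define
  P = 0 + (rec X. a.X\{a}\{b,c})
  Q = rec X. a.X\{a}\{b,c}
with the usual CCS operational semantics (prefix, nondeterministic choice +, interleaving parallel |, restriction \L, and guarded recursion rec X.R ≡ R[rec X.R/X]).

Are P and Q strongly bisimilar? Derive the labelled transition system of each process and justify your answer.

Reachable graph of P (2 states):
  p0 = 0 + (rec X. a.X\{a}\{b,c}) | -a-> p1
  p1 = (rec X. a.X\{a}\{b,c})\{a}\{b,c} | (no moves)
Reachable graph of Q (2 states):
  q0 = rec X. a.X\{a}\{b,c} | -a-> q1
  q1 = (rec X. a.X\{a}\{b,c})\{a}\{b,c} | (no moves)
Coarsest stable partition (strong bisimilarity classes):
  B0 = {p0, q0}
  B1 = {p1, q1}
p0 ∈ B0, q0 ∈ B0 → same block

bisimilar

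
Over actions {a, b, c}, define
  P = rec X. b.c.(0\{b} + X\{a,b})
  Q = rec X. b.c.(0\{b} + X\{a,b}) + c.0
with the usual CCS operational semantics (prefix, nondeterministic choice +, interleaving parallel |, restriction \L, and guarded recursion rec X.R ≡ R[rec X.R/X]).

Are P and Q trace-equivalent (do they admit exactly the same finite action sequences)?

Reachable graph of P (3 states):
  s0 = rec X. b.c.(0\{b} + X\{a,b}) ⊢ -b-> s1
  s1 = c.(0\{b} + (rec X. b.c.(0\{b} + X\{a,b}))\{a,b}) ⊢ -c-> s2
  s2 = 0\{b} + (rec X. b.c.(0\{b} + X\{a,b}))\{a,b} ⊢ stopped
Reachable graph of Q (5 states):
  t0 = rec X. b.c.(0\{b} + X\{a,b}) + c.0 ⊢ -b-> t1, -c-> t2
  t1 = c.(0\{b} + (rec X. b.c.(0\{b} + X\{a,b}) + c.0)\{a,b}) ⊢ -c-> t3
  t2 = 0 ⊢ stopped
  t3 = 0\{b} + (rec X. b.c.(0\{b} + X\{a,b}) + c.0)\{a,b} ⊢ -c-> t4
  t4 = 0\{a,b} ⊢ stopped
Run σ = ⟨c⟩ on Q: start {t0}
  after c @ step 1: {t2}
  ✓ Q
Run σ = ⟨c⟩ on P: start {s0}
  after c @ step 1: ∅  — P cannot continue

traces(P) ≠ traces(Q) — witness ⟨c⟩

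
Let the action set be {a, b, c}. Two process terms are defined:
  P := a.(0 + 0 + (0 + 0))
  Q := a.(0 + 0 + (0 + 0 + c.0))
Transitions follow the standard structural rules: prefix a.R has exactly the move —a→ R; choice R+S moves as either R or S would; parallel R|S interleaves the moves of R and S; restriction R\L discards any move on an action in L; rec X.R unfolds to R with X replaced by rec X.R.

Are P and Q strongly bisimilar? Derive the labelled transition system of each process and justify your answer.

P's transition system — 2 states:
  p0 = a.(0 + 0 + (0 + 0)) ⊢ ··a··> p1
  p1 = 0 + 0 + (0 + 0) ⊢ (no moves)
Q's transition system — 3 states:
  q0 = a.(0 + 0 + (0 + 0 + c.0)) ⊢ ··a··> q1
  q1 = 0 + 0 + (0 + 0 + c.0) ⊢ ··c··> q2
  q2 = 0 ⊢ (no moves)
Coarsest stable partition (strong bisimilarity classes):
  B0 = {p0}
  B1 = {p1, q2}
  B2 = {q0}
  B3 = {q1}
p0 ∈ B0, q0 ∈ B2 → different blocks

not bisimilar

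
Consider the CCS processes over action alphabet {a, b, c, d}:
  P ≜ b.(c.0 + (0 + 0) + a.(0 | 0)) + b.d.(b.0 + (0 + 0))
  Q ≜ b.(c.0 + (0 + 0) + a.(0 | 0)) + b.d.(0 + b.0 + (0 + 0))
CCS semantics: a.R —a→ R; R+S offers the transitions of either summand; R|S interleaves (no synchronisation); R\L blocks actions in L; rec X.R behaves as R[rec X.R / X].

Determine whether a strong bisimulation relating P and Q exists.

Reachable graph of P (6 states):
  s0 = b.(c.0 + (0 + 0) + a.(0 | 0)) + b.d.(b.0 + (0 + 0)) ⊢ ··b··> s1, ··b··> s2
  s1 = c.0 + (0 + 0) + a.(0 | 0) ⊢ ··a··> s3, ··c··> s4
  s2 = d.(b.0 + (0 + 0)) ⊢ ··d··> s5
  s3 = 0 | 0 ⊢ ·
  s4 = 0 ⊢ ·
  s5 = b.0 + (0 + 0) ⊢ ··b··> s4
Reachable graph of Q (6 states):
  t0 = b.(c.0 + (0 + 0) + a.(0 | 0)) + b.d.(0 + b.0 + (0 + 0)) ⊢ ··b··> t1, ··b··> t2
  t1 = c.0 + (0 + 0) + a.(0 | 0) ⊢ ··a··> t3, ··c··> t4
  t2 = d.(0 + b.0 + (0 + 0)) ⊢ ··d··> t5
  t3 = 0 | 0 ⊢ ·
  t4 = 0 ⊢ ·
  t5 = 0 + b.0 + (0 + 0) ⊢ ··b··> t4
Coarsest stable partition (strong bisimilarity classes):
  B0 = {s0, t0}
  B1 = {s1, t1}
  B2 = {s3, s4, t3, t4}
  B3 = {s2, t2}
  B4 = {s5, t5}
s0 ∈ B0, t0 ∈ B0 → same block

YES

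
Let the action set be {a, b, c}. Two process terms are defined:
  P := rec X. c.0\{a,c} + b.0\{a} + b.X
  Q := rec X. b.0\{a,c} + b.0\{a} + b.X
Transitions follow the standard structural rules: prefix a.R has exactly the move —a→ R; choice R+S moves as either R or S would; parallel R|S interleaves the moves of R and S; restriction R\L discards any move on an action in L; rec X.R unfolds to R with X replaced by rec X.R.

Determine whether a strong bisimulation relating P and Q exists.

NO

LTS(P): 3 reachable states
  s0 = rec X. c.0\{a,c} + b.0\{a} + b.X :: —b→ s0, —b→ s1, —c→ s2
  s1 = 0\{a} :: stopped
  s2 = 0\{a,c} :: stopped
LTS(Q): 3 reachable states
  t0 = rec X. b.0\{a,c} + b.0\{a} + b.X :: —b→ t0, —b→ t1, —b→ t2
  t1 = 0\{a,c} :: stopped
  t2 = 0\{a} :: stopped
Coarsest stable partition (strong bisimilarity classes):
  B0 = {s0}
  B1 = {s1, s2, t1, t2}
  B2 = {t0}
s0 ∈ B0, t0 ∈ B2 → different blocks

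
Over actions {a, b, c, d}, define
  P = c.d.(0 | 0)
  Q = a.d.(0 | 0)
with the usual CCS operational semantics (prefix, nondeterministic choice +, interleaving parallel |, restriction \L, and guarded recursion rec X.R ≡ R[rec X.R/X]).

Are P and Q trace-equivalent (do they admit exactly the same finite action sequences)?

NO — witness ⟨c⟩

Reachable graph of P (3 states):
  p0 = c.d.(0 | 0) has moves -c-> p1
  p1 = d.(0 | 0) has moves -d-> p2
  p2 = 0 | 0 has moves (no moves)
Reachable graph of Q (3 states):
  q0 = a.d.(0 | 0) has moves -a-> q1
  q1 = d.(0 | 0) has moves -d-> q2
  q2 = 0 | 0 has moves (no moves)
Executing c from P (initial set {p0}):
  step 1 (c): {p1}
  — P admits the full trace.
Executing c from Q (initial set {q0}):
  step 1 (c): ∅  — Q cannot continue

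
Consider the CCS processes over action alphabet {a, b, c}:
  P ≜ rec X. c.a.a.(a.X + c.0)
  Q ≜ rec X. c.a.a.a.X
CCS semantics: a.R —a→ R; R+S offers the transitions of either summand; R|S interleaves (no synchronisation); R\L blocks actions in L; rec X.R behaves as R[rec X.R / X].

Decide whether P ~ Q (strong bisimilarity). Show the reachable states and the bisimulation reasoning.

NO

Reachable graph of P (5 states):
  p0 = rec X. c.a.a.(a.X + c.0) :: ··c··> p1
  p1 = a.a.(a.(rec X. c.a.a.(a.X + c.0)) + c.0) :: ··a··> p2
  p2 = a.(a.(rec X. c.a.a.(a.X + c.0)) + c.0) :: ··a··> p3
  p3 = a.(rec X. c.a.a.(a.X + c.0)) + c.0 :: ··a··> p0, ··c··> p4
  p4 = 0 :: ∅
Reachable graph of Q (4 states):
  q0 = rec X. c.a.a.a.X :: ··c··> q1
  q1 = a.a.a.(rec X. c.a.a.a.X) :: ··a··> q2
  q2 = a.a.(rec X. c.a.a.a.X) :: ··a··> q3
  q3 = a.(rec X. c.a.a.a.X) :: ··a··> q0
Partition-refinement fixed point:
  B0 = {p0}
  B1 = {p1}
  B2 = {p2}
  B3 = {p3}
  B4 = {p4}
  B5 = {q0}
  B6 = {q1}
  B7 = {q2}
  B8 = {q3}
p0 ∈ B0, q0 ∈ B5 → different blocks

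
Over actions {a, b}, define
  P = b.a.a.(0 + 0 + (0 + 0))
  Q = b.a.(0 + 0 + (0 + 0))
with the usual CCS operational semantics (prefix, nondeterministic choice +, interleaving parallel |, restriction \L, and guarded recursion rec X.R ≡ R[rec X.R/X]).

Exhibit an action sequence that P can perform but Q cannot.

LTS(P): 4 reachable states
  u0 = b.a.a.(0 + 0 + (0 + 0)) has moves —b→ u1
  u1 = a.a.(0 + 0 + (0 + 0)) has moves —a→ u2
  u2 = a.(0 + 0 + (0 + 0)) has moves —a→ u3
  u3 = 0 + 0 + (0 + 0) has moves ·
LTS(Q): 3 reachable states
  v0 = b.a.(0 + 0 + (0 + 0)) has moves —b→ v1
  v1 = a.(0 + 0 + (0 + 0)) has moves —a→ v2
  v2 = 0 + 0 + (0 + 0) has moves ·
Run σ = ⟨baa⟩ on P: start {u0}
  after b @ step 1: {u1}
  after a @ step 2: {u2}
  after a @ step 3: {u3}
  P completes σ.
Run σ = ⟨baa⟩ on Q: start {v0}
  after b @ step 1: {v1}
  after a @ step 2: {v2}
  after a @ step 3: ∅ (Q stuck)

baa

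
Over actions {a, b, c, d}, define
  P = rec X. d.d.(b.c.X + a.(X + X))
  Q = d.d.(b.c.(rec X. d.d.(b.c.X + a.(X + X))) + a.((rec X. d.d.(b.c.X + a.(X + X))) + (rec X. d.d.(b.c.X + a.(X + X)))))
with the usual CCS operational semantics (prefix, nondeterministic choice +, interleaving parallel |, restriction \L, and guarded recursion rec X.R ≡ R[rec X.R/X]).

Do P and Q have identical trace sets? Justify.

YES

P's transition system — 5 states:
  s0 = rec X. d.d.(b.c.X + a.(X + X)) ⊢ —d→ s1
  s1 = d.(b.c.(rec X. d.d.(b.c.X + a.(X + X))) + a.((rec X. d.d.(b.c.X + a.(X + X))) + (rec X. d.d.(b.c.X + a.(X + X))))) ⊢ —d→ s2
  s2 = b.c.(rec X. d.d.(b.c.X + a.(X + X))) + a.((rec X. d.d.(b.c.X + a.(X + X))) + (rec X. d.d.(b.c.X + a.(X + X)))) ⊢ —a→ s3, —b→ s4
  s3 = (rec X. d.d.(b.c.X + a.(X + X))) + (rec X. d.d.(b.c.X + a.(X + X))) ⊢ —d→ s1
  s4 = c.(rec X. d.d.(b.c.X + a.(X + X))) ⊢ —c→ s0
Q's transition system — 6 states:
  t0 = d.d.(b.c.(rec X. d.d.(b.c.X + a.(X + X))) + a.((rec X. d.d.(b.c.X + a.(X + X))) + (rec X. d.d.(b.c.X + a.(X + X))))) ⊢ —d→ t1
  t1 = d.(b.c.(rec X. d.d.(b.c.X + a.(X + X))) + a.((rec X. d.d.(b.c.X + a.(X + X))) + (rec X. d.d.(b.c.X + a.(X + X))))) ⊢ —d→ t2
  t2 = b.c.(rec X. d.d.(b.c.X + a.(X + X))) + a.((rec X. d.d.(b.c.X + a.(X + X))) + (rec X. d.d.(b.c.X + a.(X + X)))) ⊢ —a→ t3, —b→ t4
  t3 = (rec X. d.d.(b.c.X + a.(X + X))) + (rec X. d.d.(b.c.X + a.(X + X))) ⊢ —d→ t1
  t4 = c.(rec X. d.d.(b.c.X + a.(X + X))) ⊢ —c→ t5
  t5 = rec X. d.d.(b.c.X + a.(X + X)) ⊢ —d→ t1
Bisimilarity quotient blocks:
  B0 = {s0, s3, t0, t3, t5}
  B1 = {s1, t1}
  B2 = {s2, t2}
  B3 = {s4, t4}
s0 ∈ B0, t0 ∈ B0 → same block
Bisimilar ⇒ trace-equivalent.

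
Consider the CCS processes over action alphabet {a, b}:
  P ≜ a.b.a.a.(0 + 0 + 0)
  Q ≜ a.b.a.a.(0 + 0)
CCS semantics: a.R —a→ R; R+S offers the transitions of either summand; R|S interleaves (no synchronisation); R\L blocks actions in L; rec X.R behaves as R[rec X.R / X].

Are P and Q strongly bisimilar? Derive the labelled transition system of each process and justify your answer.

YES

LTS(P): 5 reachable states
  p0 = a.b.a.a.(0 + 0 + 0) :: ··a··> p1
  p1 = b.a.a.(0 + 0 + 0) :: ··b··> p2
  p2 = a.a.(0 + 0 + 0) :: ··a··> p3
  p3 = a.(0 + 0 + 0) :: ··a··> p4
  p4 = 0 + 0 + 0 :: ·
LTS(Q): 5 reachable states
  q0 = a.b.a.a.(0 + 0) :: ··a··> q1
  q1 = b.a.a.(0 + 0) :: ··b··> q2
  q2 = a.a.(0 + 0) :: ··a··> q3
  q3 = a.(0 + 0) :: ··a··> q4
  q4 = 0 + 0 :: ·
Bisimilarity quotient blocks:
  B0 = {p0, q0}
  B1 = {p1, q1}
  B2 = {p2, q2}
  B3 = {p3, q3}
  B4 = {p4, q4}
p0 ∈ B0, q0 ∈ B0 → same block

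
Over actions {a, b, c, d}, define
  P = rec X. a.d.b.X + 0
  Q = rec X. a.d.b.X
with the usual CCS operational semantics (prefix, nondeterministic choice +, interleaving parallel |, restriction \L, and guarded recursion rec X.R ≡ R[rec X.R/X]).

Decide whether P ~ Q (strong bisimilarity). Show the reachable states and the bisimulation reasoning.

bisimilar

Reachable graph of P (3 states):
  u0 = rec X. a.d.b.X + 0 | --a--▸ u1
  u1 = d.b.(rec X. a.d.b.X + 0) | --d--▸ u2
  u2 = b.(rec X. a.d.b.X + 0) | --b--▸ u0
Reachable graph of Q (3 states):
  v0 = rec X. a.d.b.X | --a--▸ v1
  v1 = d.b.(rec X. a.d.b.X) | --d--▸ v2
  v2 = b.(rec X. a.d.b.X) | --b--▸ v0
Partition-refinement fixed point:
  B0 = {u0, v0}
  B1 = {u1, v1}
  B2 = {u2, v2}
u0 ∈ B0, v0 ∈ B0 → same block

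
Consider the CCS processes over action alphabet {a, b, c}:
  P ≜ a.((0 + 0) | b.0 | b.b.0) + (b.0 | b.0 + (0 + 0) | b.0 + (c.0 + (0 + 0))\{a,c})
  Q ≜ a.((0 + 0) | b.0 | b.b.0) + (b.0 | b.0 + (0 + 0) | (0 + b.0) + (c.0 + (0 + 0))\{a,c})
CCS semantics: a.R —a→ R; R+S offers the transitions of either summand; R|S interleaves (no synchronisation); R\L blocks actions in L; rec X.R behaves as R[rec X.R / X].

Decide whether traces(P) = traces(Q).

LTS(P): 11 reachable states
  p0 = a.((0 + 0) | b.0 | b.b.0) + (b.0 | b.0 + (0 + 0) | b.0 + (c.0 + (0 + 0))\{a,c}) ⊢ —a→ p1, —b→ p2, —b→ p3, —b→ p4
  p1 = (0 + 0) | b.0 | b.b.0 ⊢ —b→ p5, —b→ p6
  p2 = (0 + 0) | 0 ⊢ ·
  p3 = 0 | b.0 ⊢ —b→ p7
  p4 = b.0 | 0 ⊢ —b→ p7
  p5 = (0 + 0) | 0 | b.b.0 ⊢ —b→ p8
  p6 = (0 + 0) | b.0 | b.0 ⊢ —b→ p8, —b→ p9
  p7 = 0 | 0 ⊢ ·
  p8 = (0 + 0) | 0 | b.0 ⊢ —b→ p10
  p9 = (0 + 0) | b.0 | 0 ⊢ —b→ p10
  p10 = (0 + 0) | 0 | 0 ⊢ ·
LTS(Q): 11 reachable states
  q0 = a.((0 + 0) | b.0 | b.b.0) + (b.0 | b.0 + (0 + 0) | (0 + b.0) + (c.0 + (0 + 0))\{a,c}) ⊢ —a→ q1, —b→ q2, —b→ q3, —b→ q4
  q1 = (0 + 0) | b.0 | b.b.0 ⊢ —b→ q5, —b→ q6
  q2 = (0 + 0) | 0 ⊢ ·
  q3 = 0 | b.0 ⊢ —b→ q7
  q4 = b.0 | 0 ⊢ —b→ q7
  q5 = (0 + 0) | 0 | b.b.0 ⊢ —b→ q8
  q6 = (0 + 0) | b.0 | b.0 ⊢ —b→ q8, —b→ q9
  q7 = 0 | 0 ⊢ ·
  q8 = (0 + 0) | 0 | b.0 ⊢ —b→ q10
  q9 = (0 + 0) | b.0 | 0 ⊢ —b→ q10
  q10 = (0 + 0) | 0 | 0 ⊢ ·
Coarsest stable partition (strong bisimilarity classes):
  B0 = {p0, q0}
  B1 = {p3, p4, p8, p9, q3, q4, q8, q9}
  B2 = {p10, p2, p7, q10, q2, q7}
  B3 = {p1, q1}
  B4 = {p5, p6, q5, q6}
p0 ∈ B0, q0 ∈ B0 → same block
Bisimilar ⇒ trace-equivalent.

traces(P) = traces(Q)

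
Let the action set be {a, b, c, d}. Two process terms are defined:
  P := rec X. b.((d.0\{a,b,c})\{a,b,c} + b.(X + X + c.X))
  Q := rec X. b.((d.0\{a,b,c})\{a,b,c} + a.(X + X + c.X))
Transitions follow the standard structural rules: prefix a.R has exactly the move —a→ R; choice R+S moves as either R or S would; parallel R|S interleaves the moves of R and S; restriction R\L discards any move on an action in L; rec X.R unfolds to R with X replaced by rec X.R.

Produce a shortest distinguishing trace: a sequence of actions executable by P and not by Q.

bb

Reachable graph of P (4 states):
  m0 = rec X. b.((d.0\{a,b,c})\{a,b,c} + b.(X + X + c.X)) | -b-> m1
  m1 = (d.0\{a,b,c})\{a,b,c} + b.((rec X. b.((d.0\{a,b,c})\{a,b,c} + b.(X + X + c.X))) + (rec X. b.((d.0\{a,b,c})\{a,b,c} + b.(X + X + c.X))) + c.(rec X. b.((d.0\{a,b,c})\{a,b,c} + b.(X + X + c.X)))) | -b-> m2, -d-> m3
  m2 = (rec X. b.((d.0\{a,b,c})\{a,b,c} + b.(X + X + c.X))) + (rec X. b.((d.0\{a,b,c})\{a,b,c} + b.(X + X + c.X))) + c.(rec X. b.((d.0\{a,b,c})\{a,b,c} + b.(X + X + c.X))) | -b-> m1, -c-> m0
  m3 = 0\{a,b,c}\{a,b,c} | ∅
Reachable graph of Q (4 states):
  n0 = rec X. b.((d.0\{a,b,c})\{a,b,c} + a.(X + X + c.X)) | -b-> n1
  n1 = (d.0\{a,b,c})\{a,b,c} + a.((rec X. b.((d.0\{a,b,c})\{a,b,c} + a.(X + X + c.X))) + (rec X. b.((d.0\{a,b,c})\{a,b,c} + a.(X + X + c.X))) + c.(rec X. b.((d.0\{a,b,c})\{a,b,c} + a.(X + X + c.X)))) | -a-> n2, -d-> n3
  n2 = (rec X. b.((d.0\{a,b,c})\{a,b,c} + a.(X + X + c.X))) + (rec X. b.((d.0\{a,b,c})\{a,b,c} + a.(X + X + c.X))) + c.(rec X. b.((d.0\{a,b,c})\{a,b,c} + a.(X + X + c.X))) | -b-> n1, -c-> n0
  n3 = 0\{a,b,c}\{a,b,c} | ∅
Trace ⟨bb⟩ through P, begin at {m0}:
  step 1 (b): {m1}
  step 2 (b): {m2}
  — P admits the full trace.
Trace ⟨bb⟩ through Q, begin at {n0}:
  step 1 (b): {n1}
  step 2 (b): no successor for Q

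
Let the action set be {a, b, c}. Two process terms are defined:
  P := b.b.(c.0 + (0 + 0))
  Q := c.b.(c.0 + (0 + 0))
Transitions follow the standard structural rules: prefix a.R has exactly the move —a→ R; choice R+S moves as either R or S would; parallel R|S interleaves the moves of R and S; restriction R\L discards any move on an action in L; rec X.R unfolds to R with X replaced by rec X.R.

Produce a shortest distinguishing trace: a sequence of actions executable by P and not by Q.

b

LTS(P): 4 reachable states
  u0 = b.b.(c.0 + (0 + 0)) :: ··b··> u1
  u1 = b.(c.0 + (0 + 0)) :: ··b··> u2
  u2 = c.0 + (0 + 0) :: ··c··> u3
  u3 = 0 :: stopped
LTS(Q): 4 reachable states
  v0 = c.b.(c.0 + (0 + 0)) :: ··c··> v1
  v1 = b.(c.0 + (0 + 0)) :: ··b··> v2
  v2 = c.0 + (0 + 0) :: ··c··> v3
  v3 = 0 :: stopped
Executing b from P (initial set {u0}):
  after b @ step 1: {u1}
  P completes σ.
Executing b from Q (initial set {v0}):
  after b @ step 1: ∅  — Q cannot continue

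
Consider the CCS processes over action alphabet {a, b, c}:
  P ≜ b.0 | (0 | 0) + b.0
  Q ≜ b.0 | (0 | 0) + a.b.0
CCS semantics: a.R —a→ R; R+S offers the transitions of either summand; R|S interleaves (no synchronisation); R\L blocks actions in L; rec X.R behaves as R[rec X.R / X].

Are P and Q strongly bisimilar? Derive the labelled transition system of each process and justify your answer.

P's transition system — 3 states:
  s0 = b.0 | (0 | 0) + b.0 → —b→ s1, —b→ s2
  s1 = 0 → (no moves)
  s2 = 0 | (0 | 0) → (no moves)
Q's transition system — 4 states:
  t0 = b.0 | (0 | 0) + a.b.0 → —a→ t1, —b→ t2
  t1 = b.0 → —b→ t3
  t2 = 0 | (0 | 0) → (no moves)
  t3 = 0 → (no moves)
Coarsest stable partition (strong bisimilarity classes):
  B0 = {s0, t1}
  B1 = {s1, s2, t2, t3}
  B2 = {t0}
s0 ∈ B0, t0 ∈ B2 → different blocks

P ≁ Q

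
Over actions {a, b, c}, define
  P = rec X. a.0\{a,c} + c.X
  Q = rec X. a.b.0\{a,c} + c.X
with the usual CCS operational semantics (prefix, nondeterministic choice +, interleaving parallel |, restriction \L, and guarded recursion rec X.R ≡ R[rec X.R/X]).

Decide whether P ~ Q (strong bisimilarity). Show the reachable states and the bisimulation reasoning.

not bisimilar

Reachable graph of P (2 states):
  m0 = rec X. a.0\{a,c} + c.X has moves —a→ m1, —c→ m0
  m1 = 0\{a,c} has moves ·
Reachable graph of Q (3 states):
  n0 = rec X. a.b.0\{a,c} + c.X has moves —a→ n1, —c→ n0
  n1 = b.0\{a,c} has moves —b→ n2
  n2 = 0\{a,c} has moves ·
Bisimilarity quotient blocks:
  B0 = {m0}
  B1 = {m1, n2}
  B2 = {n0}
  B3 = {n1}
m0 ∈ B0, n0 ∈ B2 → different blocks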